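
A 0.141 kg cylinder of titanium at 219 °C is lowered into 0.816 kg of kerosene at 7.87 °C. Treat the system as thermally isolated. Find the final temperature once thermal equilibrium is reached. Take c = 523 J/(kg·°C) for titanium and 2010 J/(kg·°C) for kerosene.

T_f ≈ 17.0 °C

T_f = Σ m_i c_i T_i / Σ m_i c_i:
T_f = (73.74×219 + 1640.2×7.87) / (73.74 + 1640.2)
    = 29058 / 1713.9 ≈ 16.95 °C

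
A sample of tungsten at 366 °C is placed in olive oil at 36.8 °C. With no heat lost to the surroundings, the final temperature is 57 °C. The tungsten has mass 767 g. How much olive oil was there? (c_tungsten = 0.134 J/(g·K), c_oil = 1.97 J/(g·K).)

m ≈ 798 g

Heat gained plus heat lost sum to zero:
767·0.134·(57 − 366) + m·1.97·(57 − 36.8) = 0
39.79 m = 31758
m = 31758/39.79 ≈ 798.1 g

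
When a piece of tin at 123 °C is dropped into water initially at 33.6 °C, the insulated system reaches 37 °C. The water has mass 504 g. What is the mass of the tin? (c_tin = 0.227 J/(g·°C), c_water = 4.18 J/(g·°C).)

m ≈ 367 g

|Q_tin| = |Q_water|:
m·0.227·(123 − 37) = 504·4.18·(37 − 33.6)
19.52 m = 7162.8  ⇒  m ≈ 366.9 g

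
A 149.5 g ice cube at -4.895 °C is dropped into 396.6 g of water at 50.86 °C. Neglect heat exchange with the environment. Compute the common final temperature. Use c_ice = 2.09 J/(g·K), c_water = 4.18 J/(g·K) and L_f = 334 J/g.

Energy conservation, ΣQ = 0:
ice -4.895→0 °C: 149.5·2.09·4.895 = 1529.5; fusion: m_ice L_f = 149.5·334 = 49933; warm the meltwater: 624.91 T; water cools: 396.6·4.18·(T − 50.86) = 1657.8(T − 50.86)
2282.7 T = 84315 − 51462 = 32853
T ≈ 14.39 °C (positive, so assuming full melt was valid).

T_f ≈ 14.4 °C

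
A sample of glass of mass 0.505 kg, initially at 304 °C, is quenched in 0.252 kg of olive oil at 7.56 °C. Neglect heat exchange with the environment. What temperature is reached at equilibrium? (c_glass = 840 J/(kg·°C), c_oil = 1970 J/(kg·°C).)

T_f ≈ 144.1 °C

T_f is the heat-capacity-weighted average of the initial temperatures:
T_f = (424.2·304 + 496.44·7.56) / (424.2 + 496.44)
    = 132710 / 920.64 ≈ 144.15 °C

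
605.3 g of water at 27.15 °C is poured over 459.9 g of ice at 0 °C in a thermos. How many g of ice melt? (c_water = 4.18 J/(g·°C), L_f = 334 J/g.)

m_melted ≈ 206 g

Cooling the water to 0 °C releases 605.3×4.18×27.15 = 68694 J.
Fully melting the ice requires m_ice L_f = 459.9×334 = 153607 J.
That's not enough to melt it all — equilibrium is at 0 °C with ice remaining.
m_melt = 68694 / L_f = 205.7 g.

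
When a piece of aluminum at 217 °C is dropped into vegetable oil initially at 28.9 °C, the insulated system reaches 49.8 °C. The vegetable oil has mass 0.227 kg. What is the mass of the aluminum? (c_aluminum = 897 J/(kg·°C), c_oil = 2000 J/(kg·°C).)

m ≈ 0.0633 kg

Heat lost by the aluminum = heat gained by the oil:
m·897·(217 − 49.8) = 0.227·2000·(49.8 − 28.9)
149978 m = 9488.6  ⇒  m ≈ 0.06327 kg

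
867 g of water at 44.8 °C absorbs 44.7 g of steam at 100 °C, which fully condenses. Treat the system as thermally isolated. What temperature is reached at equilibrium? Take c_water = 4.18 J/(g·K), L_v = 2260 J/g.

T_f ≈ 74.0 °C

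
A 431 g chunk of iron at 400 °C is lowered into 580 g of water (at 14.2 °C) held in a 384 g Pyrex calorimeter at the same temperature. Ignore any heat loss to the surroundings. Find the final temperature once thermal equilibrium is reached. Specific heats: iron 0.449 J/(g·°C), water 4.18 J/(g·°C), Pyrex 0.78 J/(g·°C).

T_f ≈ 39.8 °C

T_f is the heat-capacity-weighted average of the initial temperatures:
T_f = (193.52·400 + 2424.4·14.2 + 299.52·14.2) / (193.52 + 2424.4 + 299.52)
    = 116087 / 2917.4 ≈ 39.79 °C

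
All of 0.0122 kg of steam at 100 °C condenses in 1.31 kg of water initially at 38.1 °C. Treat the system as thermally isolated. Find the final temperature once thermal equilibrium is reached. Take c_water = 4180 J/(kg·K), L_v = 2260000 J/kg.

T_f ≈ 43.7 °C

Taking heat into each body as positive, Σ m c ΔT = 0:
latent heat released on condensation: 0.0122×2260000 = 27572; condensate cools 100→T: 0.0122×4180×(T − 100) = 51(T − 100); water warms: 1.31×4180×(T − 38.1) = 5475.8(T − 38.1)
5526.8 T = 27572 + 5099.6 + 208628 = 241300
T ≈ 43.66 °C, under the boiling point, so the assumption holds.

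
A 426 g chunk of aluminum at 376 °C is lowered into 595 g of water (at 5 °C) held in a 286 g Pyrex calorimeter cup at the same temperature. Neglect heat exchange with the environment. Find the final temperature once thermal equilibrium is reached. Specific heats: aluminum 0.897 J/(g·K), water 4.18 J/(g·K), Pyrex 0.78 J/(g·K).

T_f ≈ 50.8 °C

Heat gained plus heat lost sum to zero:
426*0.897*(T − 376) + 595*4.18*(T − 5) + 286*0.78*(T − 5) = 0
3092.3 T = 157229
T = 157229 / 3092.3 = 50.8 °C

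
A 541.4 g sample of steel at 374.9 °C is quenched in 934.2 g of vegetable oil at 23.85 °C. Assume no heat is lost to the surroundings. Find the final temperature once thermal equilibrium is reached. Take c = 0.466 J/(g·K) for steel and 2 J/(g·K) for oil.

Taking heat into each body as positive, Σ m c ΔT = 0:
541.4×0.466×(T − 374.9) + 934.2×2×(T − 23.85) = 0
252.29(T − 374.9) + 1868.4(T − 23.85) = 0
2120.7 T = 139146
T ≈ 65.61 °C

T_f ≈ 65.6 °C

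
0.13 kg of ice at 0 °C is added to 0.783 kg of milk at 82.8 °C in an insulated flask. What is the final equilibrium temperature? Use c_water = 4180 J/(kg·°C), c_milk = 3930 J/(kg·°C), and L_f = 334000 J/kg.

T_f ≈ 58.4 °C

Energy balance with sensible and latent terms:
fusion: m_ice L_f = 0.13·334000 = 43420; warm the meltwater: 543.4 T; milk cools: 0.783·3930·(T − 82.8) = 3077.2(T − 82.8)
3620.6 T = 254791 − 43420 = 211371
T ≈ 58.38 °C (positive, so assuming full melt was valid).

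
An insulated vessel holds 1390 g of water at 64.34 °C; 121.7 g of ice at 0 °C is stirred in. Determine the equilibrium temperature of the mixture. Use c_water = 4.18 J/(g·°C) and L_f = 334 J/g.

T_f ≈ 52.7 °C

Energy conservation, ΣQ = 0:
melt ice: 121.7·334 = 40648; meltwater 0→T: 121.7·4.18·T = 508.71 T; water cools: 1390·4.18·(T − 64.34) = 5810.2(T − 64.34)
6318.9 T = 373828 − 40648 = 333180
T ≈ 52.73 °C. Since T > 0 °C, the all-ice-melts assumption holds.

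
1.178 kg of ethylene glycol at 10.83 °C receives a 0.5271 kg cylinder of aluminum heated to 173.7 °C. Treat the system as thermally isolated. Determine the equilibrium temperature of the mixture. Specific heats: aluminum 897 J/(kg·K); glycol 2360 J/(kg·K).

T_f ≈ 34.5 °C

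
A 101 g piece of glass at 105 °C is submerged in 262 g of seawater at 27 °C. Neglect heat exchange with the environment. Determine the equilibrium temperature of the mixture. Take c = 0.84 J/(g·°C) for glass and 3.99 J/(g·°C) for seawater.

T_f ≈ 32.9 °C

|Q_glass| = |Q_seawater|:
101·0.84·(105 − T) = 262·3.99·(T − 27)
84.84(105 − T) = 1045.4(T − 27)
1130.2 T = 37133  ⇒  T ≈ 32.86 °C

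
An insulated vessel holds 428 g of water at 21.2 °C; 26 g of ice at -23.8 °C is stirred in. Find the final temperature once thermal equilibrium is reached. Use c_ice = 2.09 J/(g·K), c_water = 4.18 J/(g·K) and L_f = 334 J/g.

T_f ≈ 14.7 °C

Setting the total heat transfer to zero:
warm ice to 0 °C: 26·2.09·(0 − (-23.8)) = 1293.3
  melt ice: 26·334 = 8684
  warm the meltwater: 108.68 T
  water: 1789(T − 21.2)
1897.7 T = 37928 − 9977.3 = 27950
T ≈ 14.73 °C. Since T > 0 °C, the all-ice-melts assumption holds.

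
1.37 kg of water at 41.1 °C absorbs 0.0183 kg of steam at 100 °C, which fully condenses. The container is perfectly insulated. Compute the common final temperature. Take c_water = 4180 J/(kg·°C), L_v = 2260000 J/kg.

T_f ≈ 49.0 °C

Heat gained plus heat lost sum to zero:
latent heat released on condensation: 0.0183×2260000 = 41358; condensate cools 100→T: 0.0183×4180×(T − 100) = 76.49(T − 100); original water: 5726.6(T − 41.1)
5803.1 T = 41358 + 7649.4 + 235363 = 284371
T ≈ 49.00 °C — below 100 °C, confirming all the steam condensed.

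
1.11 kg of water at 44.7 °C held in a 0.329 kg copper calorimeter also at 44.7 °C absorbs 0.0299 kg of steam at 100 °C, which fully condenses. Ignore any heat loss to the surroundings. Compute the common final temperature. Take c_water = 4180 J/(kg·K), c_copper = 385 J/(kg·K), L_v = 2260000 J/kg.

T_f ≈ 59.9 °C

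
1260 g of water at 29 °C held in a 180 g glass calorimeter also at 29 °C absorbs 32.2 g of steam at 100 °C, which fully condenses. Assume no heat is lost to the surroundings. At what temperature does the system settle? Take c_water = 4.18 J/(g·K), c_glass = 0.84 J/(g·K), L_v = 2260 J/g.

Net heat exchanged in the isolated system is zero:
steam→water at 100 °C releases m L_v = 32.2·2260 = 72772; condensate cools 100→T: 32.2·4.18·(T − 100) = 134.6(T − 100); water warms: 1260·4.18·(T − 29) = 5266.8(T − 29); cup: 151.2(T − 29)
5552.6 T = 72772 + 13460 + 157122 = 243354
T ≈ 43.83 °C, under the boiling point, so the assumption holds.

T_f ≈ 43.8 °C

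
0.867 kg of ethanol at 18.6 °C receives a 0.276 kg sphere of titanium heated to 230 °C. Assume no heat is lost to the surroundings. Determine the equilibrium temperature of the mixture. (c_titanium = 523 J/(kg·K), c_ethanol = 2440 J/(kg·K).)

Setting the total heat transfer to zero:
0.276*523*(T − 230) + 0.867*2440*(T − 18.6) = 0
144.35(T − 230) + 2115.5(T − 18.6) = 0
(144.35 + 2115.5) T = 144.35*230 + 2115.5*18.6
T = 72548 / 2259.8 = 32.1 °C

T_f ≈ 32.1 °C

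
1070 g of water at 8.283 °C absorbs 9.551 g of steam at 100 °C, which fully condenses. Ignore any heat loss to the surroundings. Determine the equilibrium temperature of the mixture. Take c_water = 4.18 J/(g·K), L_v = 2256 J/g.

Conservation of energy gives ΣQ = 0:
latent heat released on condensation: 9.551·2256 = 21547; condensate cools 100→T: 9.551·4.18·(T − 100) = 39.92(T − 100); original water: 4472.6(T − 8.283)
4512.5 T = 21547 + 3992.3 + 37047 = 62586
T ≈ 13.87 °C — below 100 °C, confirming all the steam condensed.

T_f ≈ 13.9 °C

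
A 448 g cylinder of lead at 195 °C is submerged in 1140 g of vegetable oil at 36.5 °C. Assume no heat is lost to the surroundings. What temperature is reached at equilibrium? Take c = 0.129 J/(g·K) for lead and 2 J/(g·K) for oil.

T_f ≈ 40.4 °C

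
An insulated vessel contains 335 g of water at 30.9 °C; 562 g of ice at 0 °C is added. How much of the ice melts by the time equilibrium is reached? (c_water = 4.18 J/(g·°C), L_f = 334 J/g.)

m_melted ≈ 130 g

Water can give up m c ΔT = 335×4.18×30.9 = 43269 J before reaching 0 °C.
Melting all 562 g of ice would need 562×334 = 187708 J.
43269 J < 187708 J, so only part of the ice melts and the system sits at 0 °C.
Mass melted = 43269/334 ≈ 129.5 g.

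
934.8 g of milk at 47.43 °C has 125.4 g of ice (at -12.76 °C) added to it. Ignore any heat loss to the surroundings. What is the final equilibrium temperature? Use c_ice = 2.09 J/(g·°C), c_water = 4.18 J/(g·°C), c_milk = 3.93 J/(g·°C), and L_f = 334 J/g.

T_f ≈ 30.7 °C

Energy conservation, ΣQ = 0:
warm ice to 0 °C: 125.4×2.09×(0 − (-12.76)) = 3344.2
  latent heat to melt: 125.4×334 = 41884
  warm the meltwater: 524.17 T
  milk: 3673.8(T − 47.43)
4197.9 T = 174247 − 45228 = 129019
T ≈ 30.73 °C — above 0 °C, consistent with complete melting.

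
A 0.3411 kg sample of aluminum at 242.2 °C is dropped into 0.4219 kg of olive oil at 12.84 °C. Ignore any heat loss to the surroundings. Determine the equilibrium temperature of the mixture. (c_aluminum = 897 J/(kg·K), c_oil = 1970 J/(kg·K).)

T_f ≈ 74.6 °C

Conservation of energy gives ΣQ = 0:
0.3411·897·(T − 242.2) + 0.4219·1970·(T − 12.84) = 0
1137.1 T = 84777
T ≈ 74.55 °C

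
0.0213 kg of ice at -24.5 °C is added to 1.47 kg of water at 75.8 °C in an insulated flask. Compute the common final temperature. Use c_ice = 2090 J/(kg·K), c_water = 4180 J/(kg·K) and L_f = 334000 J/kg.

T_f ≈ 73.4 °C

Sum of m c ΔT and latent-heat terms is zero:
warm ice to 0 °C: 0.0213×2090×(0 − (-24.5)) = 1090.7; latent heat to melt: 0.0213×334000 = 7114.2; meltwater 0→T: 0.0213×4180×T = 89.03 T; water: 6144.6(T − 75.8)
6233.6 T = 465761 − 8204.9 = 457556
T ≈ 73.40 °C. Since T > 0 °C, the all-ice-melts assumption holds.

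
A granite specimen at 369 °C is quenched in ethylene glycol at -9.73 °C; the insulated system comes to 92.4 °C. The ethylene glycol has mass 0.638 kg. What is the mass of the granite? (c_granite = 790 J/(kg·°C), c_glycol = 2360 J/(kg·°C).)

Heat lost by the granite = heat gained by the glycol:
m×790×(369 − 92.4) = 0.638×2360×(92.4 − (-9.73))
218514 m = 153775  ⇒  m ≈ 0.7037 kg

m ≈ 0.704 kg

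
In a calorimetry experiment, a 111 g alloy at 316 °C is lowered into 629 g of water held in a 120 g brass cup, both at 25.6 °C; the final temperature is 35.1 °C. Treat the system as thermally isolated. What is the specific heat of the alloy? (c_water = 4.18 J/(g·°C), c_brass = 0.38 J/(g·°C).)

c ≈ 0.815 J/(g·°C)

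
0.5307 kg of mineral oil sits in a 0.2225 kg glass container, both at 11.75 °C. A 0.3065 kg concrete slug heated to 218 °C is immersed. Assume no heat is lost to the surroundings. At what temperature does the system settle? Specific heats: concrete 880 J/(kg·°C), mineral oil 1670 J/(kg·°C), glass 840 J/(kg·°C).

T_f ≈ 53.2 °C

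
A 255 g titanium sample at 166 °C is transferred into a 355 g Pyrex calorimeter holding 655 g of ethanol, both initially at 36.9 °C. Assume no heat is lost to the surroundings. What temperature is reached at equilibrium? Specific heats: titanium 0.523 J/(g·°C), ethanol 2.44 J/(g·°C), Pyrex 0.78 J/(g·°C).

T_f ≈ 45.5 °C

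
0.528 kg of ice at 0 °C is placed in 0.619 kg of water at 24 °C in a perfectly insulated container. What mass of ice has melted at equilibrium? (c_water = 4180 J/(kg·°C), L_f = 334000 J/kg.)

m_melted ≈ 0.186 kg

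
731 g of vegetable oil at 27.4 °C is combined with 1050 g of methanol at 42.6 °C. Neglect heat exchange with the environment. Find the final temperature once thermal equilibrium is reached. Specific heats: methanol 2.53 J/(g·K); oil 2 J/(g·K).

T_f ≈ 37.2 °C

Heat gained plus heat lost sum to zero:
1050·2.53·(T − 42.6) + 731·2·(T − 27.4) = 0
2656.5(T − 42.6) + 1462(T − 27.4) = 0
4118.5 T = 153226
T ≈ 37.20 °C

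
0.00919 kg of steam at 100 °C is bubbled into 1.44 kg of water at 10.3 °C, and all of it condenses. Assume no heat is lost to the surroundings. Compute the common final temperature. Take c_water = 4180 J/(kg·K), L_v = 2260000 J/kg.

Setting the total heat transfer to zero:
steam→water at 100 °C releases m L_v = 0.00919·2260000 = 20769; condensed water 100 °C→T: 38.41(T − 100); water warms: 1.44·4180·(T − 10.3) = 6019.2(T − 10.3)
6057.6 T = 20769 + 3841.4 + 61998 = 86609
T ≈ 14.30 °C (< 100 °C, so full condensation is consistent).

T_f ≈ 14.3 °C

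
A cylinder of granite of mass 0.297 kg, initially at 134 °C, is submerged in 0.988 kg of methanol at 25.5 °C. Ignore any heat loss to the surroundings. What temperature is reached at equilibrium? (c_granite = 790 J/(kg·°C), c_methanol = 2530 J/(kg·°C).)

Heat gained plus heat lost sum to zero:
0.297*790*(T − 134) + 0.988*2530*(T − 25.5) = 0
(234.63 + 2499.6) T = 234.63*134 + 2499.6*25.5
T = 95181 / 2734.3 = 34.8 °C

T_f ≈ 34.8 °C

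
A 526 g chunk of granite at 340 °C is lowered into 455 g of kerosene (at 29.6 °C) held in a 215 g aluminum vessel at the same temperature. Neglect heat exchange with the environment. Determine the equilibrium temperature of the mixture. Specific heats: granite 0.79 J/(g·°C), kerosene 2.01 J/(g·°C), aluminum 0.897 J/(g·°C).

T_f ≈ 114.3 °C

Energy conservation, ΣQ = 0:
526*0.79*(T − 340) + 455*2.01*(T − 29.6) + 215*0.897*(T − 29.6) = 0
415.54(T − 340) + 914.55(T − 29.6) + 192.86(T − 29.6) = 0
(415.54 + 914.55 + 192.86) T = 415.54*340 + 914.55*29.6 + 192.86*29.6
T = 174063/1522.9 ≈ 114.29 °C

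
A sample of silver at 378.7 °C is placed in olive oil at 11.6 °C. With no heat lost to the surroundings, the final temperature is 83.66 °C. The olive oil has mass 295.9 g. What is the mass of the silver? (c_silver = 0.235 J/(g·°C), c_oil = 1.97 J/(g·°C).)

|Q_silver| = |Q_oil|:
m·0.235·(378.7 − 83.66) = 295.9·1.97·(83.66 − 11.6)
69.33 m = 42005  ⇒  m ≈ 605.8 g

m ≈ 606 g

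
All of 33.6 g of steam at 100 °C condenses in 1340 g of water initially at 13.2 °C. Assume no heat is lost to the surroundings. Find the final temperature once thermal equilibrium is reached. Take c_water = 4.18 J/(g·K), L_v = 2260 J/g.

T_f ≈ 28.5 °C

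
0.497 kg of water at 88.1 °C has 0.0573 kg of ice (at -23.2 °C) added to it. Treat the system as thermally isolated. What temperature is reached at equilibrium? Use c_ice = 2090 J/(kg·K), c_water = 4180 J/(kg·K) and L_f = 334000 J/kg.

T_f ≈ 69.5 °C

Let T be the final temperature. ΣQ_i = 0:
ice -23.2→0 °C: 0.0573·2090·23.2 = 2778.4
  fusion: m_ice L_f = 0.0573·334000 = 19138
  warm the meltwater: 239.51 T
  water: 2077.5(T − 88.1)
2317 T = 183024 − 21917 = 161108
T ≈ 69.53 °C. Since T > 0 °C, the all-ice-melts assumption holds.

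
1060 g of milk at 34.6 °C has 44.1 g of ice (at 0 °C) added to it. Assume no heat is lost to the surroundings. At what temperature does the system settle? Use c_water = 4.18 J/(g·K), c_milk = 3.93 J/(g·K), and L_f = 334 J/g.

T_f ≈ 29.7 °C

Conservation of energy gives ΣQ = 0:
melt ice: 44.1×334 = 14729; meltwater 0→T: 44.1×4.18×T = 184.34 T; milk cools: 1060×3.93×(T − 34.6) = 4165.8(T − 34.6)
4350.1 T = 144137 − 14729 = 129407
T ≈ 29.75 °C. Since T > 0 °C, the all-ice-melts assumption holds.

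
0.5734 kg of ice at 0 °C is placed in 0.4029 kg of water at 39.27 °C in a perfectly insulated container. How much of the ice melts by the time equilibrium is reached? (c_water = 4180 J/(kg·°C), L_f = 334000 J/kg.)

m_melted ≈ 0.198 kg

Cooling the water to 0 °C releases 0.4029×4180×39.27 = 66135 J.
Melting all 0.5734 kg of ice would need 0.5734×334000 = 191516 J.
That's not enough to melt it all — equilibrium is at 0 °C with ice remaining.
m_melt = 66135 / L_f = 0.198 kg.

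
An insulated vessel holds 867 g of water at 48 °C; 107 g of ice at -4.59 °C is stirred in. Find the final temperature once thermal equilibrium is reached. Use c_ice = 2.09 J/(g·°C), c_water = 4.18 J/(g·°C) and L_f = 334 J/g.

T_f ≈ 33.7 °C

Net heat exchanged in the isolated system is zero:
ice -4.59→0 °C: 107·2.09·4.59 = 1026.5; fusion: m_ice L_f = 107·334 = 35738; meltwater 0→T: 107·4.18·T = 447.26 T; water cools: 867·4.18·(T − 48) = 3624.1(T − 48)
4071.3 T = 173955 − 36764 = 137190
T ≈ 33.70 °C (positive, so assuming full melt was valid).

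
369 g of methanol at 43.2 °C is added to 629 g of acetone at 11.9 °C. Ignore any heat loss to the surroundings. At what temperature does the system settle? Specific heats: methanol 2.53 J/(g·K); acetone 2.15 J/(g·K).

T_f ≈ 24.7 °C

Taking heat into each body as positive, Σ m c ΔT = 0:
369*2.53*(T − 43.2) + 629*2.15*(T − 11.9) = 0
933.57(T − 43.2) + 1352.3(T − 11.9) = 0
(933.57 + 1352.3) T = 933.57*43.2 + 1352.3*11.9
T ≈ 24.68 °C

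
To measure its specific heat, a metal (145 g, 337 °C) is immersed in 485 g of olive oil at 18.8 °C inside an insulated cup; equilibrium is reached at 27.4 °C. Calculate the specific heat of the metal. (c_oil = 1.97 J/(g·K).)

Heat lost by the metal = heat gained by the oil:
145·c·(337 − 27.4) = 485·1.97·(27.4 − 18.8)
44892 c = 8216.9  ⇒  c ≈ 0.183 J/(g·K)

c ≈ 0.183 J/(g·K)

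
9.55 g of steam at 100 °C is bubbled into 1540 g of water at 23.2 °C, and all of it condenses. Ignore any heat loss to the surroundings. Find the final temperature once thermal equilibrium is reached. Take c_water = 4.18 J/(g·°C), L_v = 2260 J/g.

T_f ≈ 27.0 °C

Taking heat into each body as positive, Σ m c ΔT = 0:
steam→water at 100 °C releases m L_v = 9.55·2260 = 21583; condensed water 100 °C→T: 39.92(T − 100); water warms: 1540·4.18·(T − 23.2) = 6437.2(T − 23.2)
6477.1 T = 21583 + 3991.9 + 149343 = 174918
T ≈ 27.01 °C, under the boiling point, so the assumption holds.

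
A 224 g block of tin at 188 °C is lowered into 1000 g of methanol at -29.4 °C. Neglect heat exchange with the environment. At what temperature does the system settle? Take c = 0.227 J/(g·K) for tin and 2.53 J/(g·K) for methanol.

Net heat exchanged in the isolated system is zero:
224·0.227·(T − 188) + 1000·2.53·(T − (-29.4)) = 0
(50.85 + 2530) T = 50.85·188 + 2530·(-29.4)
T ≈ -25.12 °C

T_f ≈ -25.1 °C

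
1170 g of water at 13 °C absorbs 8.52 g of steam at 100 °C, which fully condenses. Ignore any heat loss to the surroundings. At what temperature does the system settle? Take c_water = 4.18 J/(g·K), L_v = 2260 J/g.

T_f ≈ 17.5 °C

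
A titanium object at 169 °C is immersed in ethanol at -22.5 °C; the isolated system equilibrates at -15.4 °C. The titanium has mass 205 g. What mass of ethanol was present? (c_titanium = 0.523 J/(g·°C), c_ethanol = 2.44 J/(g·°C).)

|Q_titanium| = |Q_ethanol|:
205·0.523·(169 − -15.4) = m·2.44·(-15.4 − (-22.5))
17.32 m = 19770  ⇒  m ≈ 1141 g

m ≈ 1140 g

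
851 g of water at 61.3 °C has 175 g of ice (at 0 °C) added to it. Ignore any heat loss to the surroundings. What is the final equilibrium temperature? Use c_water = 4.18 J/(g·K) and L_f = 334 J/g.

T_f ≈ 37.2 °C

Energy conservation, ΣQ = 0:
fusion: m_ice L_f = 175×334 = 58450
  meltwater 0→T: 175×4.18×T = 731.5 T
  water: 3557.2(T − 61.3)
4288.7 T = 218055 − 58450 = 159605
T ≈ 37.22 °C. Since T > 0 °C, the all-ice-melts assumption holds.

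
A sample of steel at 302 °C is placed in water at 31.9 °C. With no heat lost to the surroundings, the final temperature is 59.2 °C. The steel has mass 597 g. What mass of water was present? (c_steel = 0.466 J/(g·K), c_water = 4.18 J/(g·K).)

Setting the total heat transfer to zero:
597×0.466×(59.2 − 302) + m×4.18×(59.2 − 31.9) = 0
114.11 m = 67547
m = 67547/114.11 ≈ 591.9 g

m ≈ 592 g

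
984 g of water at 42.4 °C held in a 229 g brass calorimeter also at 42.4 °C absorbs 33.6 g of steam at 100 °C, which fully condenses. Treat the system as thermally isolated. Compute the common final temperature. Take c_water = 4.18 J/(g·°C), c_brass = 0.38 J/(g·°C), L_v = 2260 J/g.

Energy balance with sensible and latent terms:
steam→water at 100 °C releases m L_v = 33.6×2260 = 75936; condensed water 100 °C→T: 140.45(T − 100); water warms: 984×4.18×(T − 42.4) = 4113.1(T − 42.4); cup: 87.02(T − 42.4)
4340.6 T = 75936 + 14045 + 178086 = 268067
T ≈ 61.76 °C, under the boiling point, so the assumption holds.

T_f ≈ 61.8 °C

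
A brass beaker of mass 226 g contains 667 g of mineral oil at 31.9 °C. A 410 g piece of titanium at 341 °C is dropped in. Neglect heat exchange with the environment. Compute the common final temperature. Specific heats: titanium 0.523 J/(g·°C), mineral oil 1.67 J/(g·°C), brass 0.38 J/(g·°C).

T_f ≈ 78.8 °C

With ΣQ=0 the equilibrium temperature is the m·c-weighted mean:
T_f = (214.43*341 + 1113.9*31.9 + 85.88*31.9) / (214.43 + 1113.9 + 85.88)
    = 111393 / 1414.2 ≈ 78.77 °C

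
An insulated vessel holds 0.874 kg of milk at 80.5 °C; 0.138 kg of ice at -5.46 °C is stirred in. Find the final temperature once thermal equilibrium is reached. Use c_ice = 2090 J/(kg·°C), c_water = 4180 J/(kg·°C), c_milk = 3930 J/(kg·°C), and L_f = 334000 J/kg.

T_f ≈ 57.0 °C

Taking heat into each body as positive, Σ m c ΔT = 0:
warm ice to 0 °C: 0.138×2090×(0 − (-5.46)) = 1574.8; latent heat to melt: 0.138×334000 = 46092; meltwater 0→T: 0.138×4180×T = 576.84 T; milk cools: 0.874×3930×(T − 80.5) = 3434.8(T − 80.5)
4011.7 T = 276503 − 47667 = 228836
T ≈ 57.04 °C — above 0 °C, consistent with complete melting.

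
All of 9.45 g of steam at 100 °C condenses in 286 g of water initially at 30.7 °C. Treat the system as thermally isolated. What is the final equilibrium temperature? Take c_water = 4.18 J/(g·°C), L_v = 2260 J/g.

Sum of m c ΔT and latent-heat terms is zero:
steam→water at 100 °C releases m L_v = 9.45×2260 = 21357; condensed water 100 °C→T: 39.5(T − 100); water warms: 286×4.18×(T − 30.7) = 1195.5(T − 30.7)
1235 T = 21357 + 3950.1 + 36701 = 62008
T ≈ 50.21 °C, under the boiling point, so the assumption holds.

T_f ≈ 50.2 °C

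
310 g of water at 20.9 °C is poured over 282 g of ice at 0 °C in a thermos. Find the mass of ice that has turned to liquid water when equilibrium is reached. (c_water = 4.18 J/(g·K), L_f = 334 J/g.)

m_melted ≈ 81.1 g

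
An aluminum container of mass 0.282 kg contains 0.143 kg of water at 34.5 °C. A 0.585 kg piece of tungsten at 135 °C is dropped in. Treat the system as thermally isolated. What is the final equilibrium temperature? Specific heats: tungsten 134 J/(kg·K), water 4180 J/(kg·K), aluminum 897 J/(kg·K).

Setting the total heat transfer to zero:
0.585*134*(T − 135) + 0.143*4180*(T − 34.5) + 0.282*897*(T − 34.5) = 0
929.08 T = 39932
T ≈ 42.98 °C

T_f ≈ 43.0 °C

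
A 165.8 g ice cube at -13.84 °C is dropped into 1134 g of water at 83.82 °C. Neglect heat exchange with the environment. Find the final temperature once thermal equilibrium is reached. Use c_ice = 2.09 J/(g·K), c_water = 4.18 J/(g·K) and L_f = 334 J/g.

Sum of m c ΔT and latent-heat terms is zero:
warm ice to 0 °C: 165.8·2.09·(0 − (-13.84)) = 4795.9
  latent heat to melt: 165.8·334 = 55377
  meltwater 0→T: 165.8·4.18·T = 693.04 T
  water cools: 1134·4.18·(T − 83.82) = 4740.1(T − 83.82)
5433.2 T = 397317 − 60173 = 337144
T ≈ 62.05 °C — above 0 °C, consistent with complete melting.

T_f ≈ 62.1 °C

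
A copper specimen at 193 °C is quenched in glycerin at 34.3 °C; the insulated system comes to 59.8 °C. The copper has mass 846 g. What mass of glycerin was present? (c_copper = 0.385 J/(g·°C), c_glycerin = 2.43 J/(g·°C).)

Heat lost by the copper = heat gained by the glycerin:
846×0.385×(193 − 59.8) = m×2.43×(59.8 − 34.3)
61.97 m = 43385  ⇒  m ≈ 700.1 g

m ≈ 700 g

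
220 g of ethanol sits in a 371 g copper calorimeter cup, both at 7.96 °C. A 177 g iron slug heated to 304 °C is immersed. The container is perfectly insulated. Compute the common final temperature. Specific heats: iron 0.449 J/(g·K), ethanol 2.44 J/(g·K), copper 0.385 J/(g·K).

Let T be the final temperature. ΣQ_i = 0:
177×0.449×(T − 304) + 220×2.44×(T − 7.96) + 371×0.385×(T − 7.96) = 0
759.11 T = 29570
T ≈ 38.95 °C

T_f ≈ 39.0 °C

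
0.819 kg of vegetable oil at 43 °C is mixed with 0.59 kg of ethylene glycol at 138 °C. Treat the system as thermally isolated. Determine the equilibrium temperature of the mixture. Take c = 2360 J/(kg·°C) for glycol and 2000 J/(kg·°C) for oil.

T_f ≈ 86.7 °C

Heat lost by the glycol equals heat gained by the oil:
0.59*2360*(138 − T) = 0.819*2000*(T − 43)
1392.4(138 − T) = 1638(T − 43)
3030.4 T = 262585  ⇒  T ≈ 86.65 °C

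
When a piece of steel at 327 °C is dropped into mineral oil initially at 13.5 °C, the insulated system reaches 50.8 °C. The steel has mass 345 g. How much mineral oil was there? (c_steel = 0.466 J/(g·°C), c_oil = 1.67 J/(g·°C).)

m ≈ 713 g

|Q_steel| = |Q_oil|:
345·0.466·(327 − 50.8) = m·1.67·(50.8 − 13.5)
62.29 m = 44405  ⇒  m ≈ 712.9 g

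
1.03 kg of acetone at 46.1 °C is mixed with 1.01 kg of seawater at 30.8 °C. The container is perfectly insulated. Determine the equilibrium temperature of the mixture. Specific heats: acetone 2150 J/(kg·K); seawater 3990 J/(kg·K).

T_f ≈ 36.2 °C

Conservation of energy gives ΣQ = 0:
1.03×2150×(T − 46.1) + 1.01×3990×(T − 30.8) = 0
2214.5(T − 46.1) + 4029.9(T − 30.8) = 0
(2214.5 + 4029.9) T = 2214.5×46.1 + 4029.9×30.8
T ≈ 36.23 °C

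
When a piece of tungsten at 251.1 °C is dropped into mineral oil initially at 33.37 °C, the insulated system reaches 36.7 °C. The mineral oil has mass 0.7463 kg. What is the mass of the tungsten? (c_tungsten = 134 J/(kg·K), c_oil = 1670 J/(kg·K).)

Taking heat into each body as positive, Σ m c ΔT = 0:
m·134·(36.7 − 251.1) + 0.7463·1670·(36.7 − 33.37) = 0
-28730 m = -4150.2
m = -4150.2/-28730 ≈ 0.1445 kg

m ≈ 0.144 kg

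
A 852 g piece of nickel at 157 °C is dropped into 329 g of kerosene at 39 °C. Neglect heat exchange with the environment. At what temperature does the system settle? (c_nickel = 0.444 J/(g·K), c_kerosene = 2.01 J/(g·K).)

T_f ≈ 81.9 °C

With ΣQ=0 the equilibrium temperature is the m·c-weighted mean:
T_f = (378.29×157 + 661.29×39) / (378.29 + 661.29)
    = 85182 / 1039.6 ≈ 81.94 °C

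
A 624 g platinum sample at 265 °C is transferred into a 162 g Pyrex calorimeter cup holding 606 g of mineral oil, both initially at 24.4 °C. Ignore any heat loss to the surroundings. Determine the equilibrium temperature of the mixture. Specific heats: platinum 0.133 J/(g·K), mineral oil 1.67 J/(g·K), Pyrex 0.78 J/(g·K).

T_f ≈ 40.7 °C

Heat gained plus heat lost sum to zero:
624*0.133*(T − 265) + 606*1.67*(T − 24.4) + 162*0.78*(T − 24.4) = 0
1221.4 T = 49769
T ≈ 40.75 °C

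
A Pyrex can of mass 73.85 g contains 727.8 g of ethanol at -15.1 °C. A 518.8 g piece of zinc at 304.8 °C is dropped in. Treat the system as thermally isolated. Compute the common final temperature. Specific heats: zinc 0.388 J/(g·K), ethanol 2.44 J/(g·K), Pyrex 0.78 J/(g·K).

T_f ≈ 16.5 °C

T_f = Σ m_i c_i T_i / Σ m_i c_i:
T_f = (201.29×304.8 + 1775.8×(-15.1) + 57.6×(-15.1)) / (201.29 + 1775.8 + 57.6)
    = 33670 / 2034.7 ≈ 16.55 °C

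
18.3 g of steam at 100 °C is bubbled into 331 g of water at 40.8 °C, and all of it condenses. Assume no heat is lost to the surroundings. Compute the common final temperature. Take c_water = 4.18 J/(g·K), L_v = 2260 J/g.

T_f ≈ 72.2 °C

Setting the total heat transfer to zero:
steam→water at 100 °C releases m L_v = 18.3×2260 = 41358
  condensate cools 100→T: 18.3×4.18×(T − 100) = 76.49(T − 100)
  original water: 1383.6(T − 40.8)
1460.1 T = 41358 + 7649.4 + 56450 = 105457
T ≈ 72.23 °C (< 100 °C, so full condensation is consistent).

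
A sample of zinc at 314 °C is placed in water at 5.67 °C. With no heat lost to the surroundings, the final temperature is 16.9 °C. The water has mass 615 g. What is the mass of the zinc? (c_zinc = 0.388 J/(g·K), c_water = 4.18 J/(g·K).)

Heat lost by the zinc = heat gained by the water:
m×0.388×(314 − 16.9) = 615×4.18×(16.9 − 5.67)
115.27 m = 28869  ⇒  m ≈ 250.4 g

m ≈ 250 g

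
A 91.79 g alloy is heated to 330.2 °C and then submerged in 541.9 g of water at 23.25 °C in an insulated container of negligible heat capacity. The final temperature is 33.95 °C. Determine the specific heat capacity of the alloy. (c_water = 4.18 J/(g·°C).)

Heat lost by the alloy = heat gained by the water:
91.79×c×(330.2 − 33.95) = 541.9×4.18×(33.95 − 23.25)
27193 c = 24237  ⇒  c ≈ 0.8913 J/(g·°C)

c ≈ 0.891 J/(g·°C)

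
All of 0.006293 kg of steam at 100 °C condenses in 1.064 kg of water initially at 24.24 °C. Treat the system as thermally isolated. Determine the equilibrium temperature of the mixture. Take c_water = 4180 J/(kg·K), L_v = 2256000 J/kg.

Setting the total heat transfer to zero:
steam→water at 100 °C releases m L_v = 0.006293·2256000 = 14197
  condensed water 100 °C→T: 26.3(T − 100)
  water warms: 1.064·4180·(T − 24.24) = 4447.5(T − 24.24)
4473.8 T = 14197 + 2630.5 + 107808 = 124635
T ≈ 27.86 °C, under the boiling point, so the assumption holds.

T_f ≈ 27.9 °C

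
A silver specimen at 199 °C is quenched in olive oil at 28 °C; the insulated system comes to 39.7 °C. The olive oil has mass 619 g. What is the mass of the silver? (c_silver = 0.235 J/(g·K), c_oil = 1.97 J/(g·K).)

m ≈ 381 g

Setting the total heat transfer to zero:
m·0.235·(39.7 − 199) + 619·1.97·(39.7 − 28) = 0
-37.44 m = -14267
m = -14267/-37.44 ≈ 381.1 g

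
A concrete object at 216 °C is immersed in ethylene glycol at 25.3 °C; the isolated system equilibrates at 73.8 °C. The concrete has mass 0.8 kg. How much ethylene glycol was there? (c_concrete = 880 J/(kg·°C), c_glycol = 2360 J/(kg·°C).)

m ≈ 0.875 kg

Net heat exchanged in the isolated system is zero:
0.8×880×(73.8 − 216) + m×2360×(73.8 − 25.3) = 0
114460 m = 100109
m = 100109/114460 ≈ 0.8746 kg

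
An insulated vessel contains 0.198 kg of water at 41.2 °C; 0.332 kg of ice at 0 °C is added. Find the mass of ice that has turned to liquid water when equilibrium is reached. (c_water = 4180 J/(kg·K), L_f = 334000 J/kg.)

m_melted ≈ 0.102 kg

Cooling the water to 0 °C releases 0.198·4180·41.2 = 34099 J.
Fully melting the ice requires m_ice L_f = 0.332·334000 = 110888 J.
Since 34099 < 110888 J, not all the ice melts; equilibrium is at 0 °C.
m_melted·334000 = 34099  ⇒  m_melted ≈ 0.1021 kg.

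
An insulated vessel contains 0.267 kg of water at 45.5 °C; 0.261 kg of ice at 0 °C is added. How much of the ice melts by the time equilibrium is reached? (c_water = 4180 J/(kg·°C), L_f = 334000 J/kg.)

m_melted ≈ 0.152 kg

Cooling the water to 0 °C releases 0.267×4180×45.5 = 50781 J.
To melt every bit of ice: 0.261×334000 = 87174 J.
That's not enough to melt it all — equilibrium is at 0 °C with ice remaining.
m_melt = 50781 / L_f = 0.152 kg.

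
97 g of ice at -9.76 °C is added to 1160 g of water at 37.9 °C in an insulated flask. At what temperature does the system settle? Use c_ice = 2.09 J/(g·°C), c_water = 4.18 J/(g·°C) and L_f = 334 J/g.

Heat gained plus heat lost sum to zero:
ice -9.76→0 °C: 97×2.09×9.76 = 1978.6
  fusion: m_ice L_f = 97×334 = 32398
  warm the meltwater: 405.46 T
  water cools: 1160×4.18×(T − 37.9) = 4848.8(T − 37.9)
5254.3 T = 183770 − 34377 = 149393
T ≈ 28.43 °C. Since T > 0 °C, the all-ice-melts assumption holds.

T_f ≈ 28.4 °C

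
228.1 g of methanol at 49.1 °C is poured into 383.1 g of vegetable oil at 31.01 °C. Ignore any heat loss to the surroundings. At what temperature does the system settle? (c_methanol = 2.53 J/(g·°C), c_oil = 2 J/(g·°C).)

Set heat shed by the hot body equal to heat absorbed by the cold body:
228.1*2.53*(49.1 − T) = 383.1*2*(T − 31.01)
577.09(49.1 − T) = 766.2(T − 31.01)
1343.3 T = 52095  ⇒  T ≈ 38.78 °C

T_f ≈ 38.8 °C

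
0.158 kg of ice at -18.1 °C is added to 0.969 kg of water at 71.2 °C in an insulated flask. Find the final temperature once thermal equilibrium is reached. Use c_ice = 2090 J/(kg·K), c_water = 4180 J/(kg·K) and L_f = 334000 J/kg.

T_f ≈ 48.7 °C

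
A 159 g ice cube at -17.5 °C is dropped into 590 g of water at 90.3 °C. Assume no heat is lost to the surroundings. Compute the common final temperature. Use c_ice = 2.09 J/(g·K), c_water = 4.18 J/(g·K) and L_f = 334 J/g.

T_f ≈ 52.3 °C

Setting the total heat transfer to zero:
warm ice to 0 °C: 159×2.09×(0 − (-17.5)) = 5815.4; melt ice: 159×334 = 53106; meltwater 0→T: 159×4.18×T = 664.62 T; water: 2466.2(T − 90.3)
3130.8 T = 222698 − 58921 = 163776
T ≈ 52.31 °C — above 0 °C, consistent with complete melting.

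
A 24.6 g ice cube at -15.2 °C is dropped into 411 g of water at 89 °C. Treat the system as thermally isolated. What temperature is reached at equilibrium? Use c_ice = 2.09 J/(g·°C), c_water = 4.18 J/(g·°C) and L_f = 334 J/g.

Energy conservation, ΣQ = 0:
warm ice to 0 °C: 24.6×2.09×(0 − (-15.2)) = 781.49; melt ice: 24.6×334 = 8216.4; meltwater 0→T: 24.6×4.18×T = 102.83 T; water cools: 411×4.18×(T − 89) = 1718(T − 89)
1820.8 T = 152900 − 8997.9 = 143902
T ≈ 79.03 °C — above 0 °C, consistent with complete melting.

T_f ≈ 79.0 °C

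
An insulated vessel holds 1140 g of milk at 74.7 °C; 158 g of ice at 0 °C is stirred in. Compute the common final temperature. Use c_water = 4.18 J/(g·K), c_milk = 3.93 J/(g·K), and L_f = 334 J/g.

Conservation of energy gives ΣQ = 0:
fusion: m_ice L_f = 158·334 = 52772; meltwater 0→T: 158·4.18·T = 660.44 T; milk cools: 1140·3.93·(T − 74.7) = 4480.2(T − 74.7)
5140.6 T = 334671 − 52772 = 281899
T ≈ 54.84 °C. Since T > 0 °C, the all-ice-melts assumption holds.

T_f ≈ 54.8 °C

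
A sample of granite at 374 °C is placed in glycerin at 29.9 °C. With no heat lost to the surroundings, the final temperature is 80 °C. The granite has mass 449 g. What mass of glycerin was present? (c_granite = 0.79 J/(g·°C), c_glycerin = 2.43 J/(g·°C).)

Heat gained plus heat lost sum to zero:
449×0.79×(80 − 374) + m×2.43×(80 − 29.9) = 0
121.74 m = 104285
m = 104285/121.74 ≈ 856.6 g

m ≈ 857 g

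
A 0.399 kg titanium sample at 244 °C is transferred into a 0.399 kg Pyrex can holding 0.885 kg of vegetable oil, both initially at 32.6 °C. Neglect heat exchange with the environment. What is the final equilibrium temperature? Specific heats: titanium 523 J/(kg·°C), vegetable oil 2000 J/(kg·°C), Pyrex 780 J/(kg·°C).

Let T be the final temperature. ΣQ_i = 0:
0.399×523×(T − 244) + 0.885×2000×(T − 32.6) + 0.399×780×(T − 32.6) = 0
208.68(T − 244) + 1770(T − 32.6) + 311.22(T − 32.6) = 0
2289.9 T = 118765
T = 118765 / 2289.9 = 51.9 °C

T_f ≈ 51.9 °C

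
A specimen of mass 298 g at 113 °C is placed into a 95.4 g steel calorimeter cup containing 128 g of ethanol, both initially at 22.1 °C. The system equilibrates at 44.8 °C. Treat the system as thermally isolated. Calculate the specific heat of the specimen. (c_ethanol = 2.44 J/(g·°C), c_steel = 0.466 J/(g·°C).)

Let T be the final temperature. ΣQ_i = 0:
298·c·(44.8 − 113) + 128·2.44·(44.8 − 22.1) + 95.4·0.466·(44.8 − 22.1) = 0
-20324 c = -8098.8
c = -8098.8/-20324 ≈ 0.3985 J/(g·°C)

c ≈ 0.398 J/(g·°C)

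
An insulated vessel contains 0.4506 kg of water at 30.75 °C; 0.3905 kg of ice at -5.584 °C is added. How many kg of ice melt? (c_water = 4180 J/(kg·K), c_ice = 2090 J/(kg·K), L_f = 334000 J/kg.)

m_melted ≈ 0.16 kg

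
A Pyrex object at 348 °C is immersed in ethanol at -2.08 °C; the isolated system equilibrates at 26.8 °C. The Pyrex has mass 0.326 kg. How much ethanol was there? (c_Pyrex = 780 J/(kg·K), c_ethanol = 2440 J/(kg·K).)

Heat lost by the Pyrex = heat gained by the ethanol:
0.326×780×(348 − 26.8) = m×2440×(26.8 − (-2.08))
70467 m = 81675  ⇒  m ≈ 1.159 kg

m ≈ 1.16 kg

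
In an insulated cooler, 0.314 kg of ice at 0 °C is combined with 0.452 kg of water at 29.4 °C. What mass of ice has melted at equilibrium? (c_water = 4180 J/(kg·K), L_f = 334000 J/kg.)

Cooling the water to 0 °C releases 0.452·4180·29.4 = 55547 J.
Melting all 0.314 kg of ice would need 0.314·334000 = 104876 J.
55547 J < 104876 J, so only part of the ice melts and the system sits at 0 °C.
m_melt = 55547 / L_f = 0.1663 kg.

m_melted ≈ 0.166 kg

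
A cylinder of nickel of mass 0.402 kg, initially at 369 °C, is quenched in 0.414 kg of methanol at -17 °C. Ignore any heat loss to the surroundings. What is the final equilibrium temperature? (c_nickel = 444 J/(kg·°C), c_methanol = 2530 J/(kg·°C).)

T_f ≈ 39.2 °C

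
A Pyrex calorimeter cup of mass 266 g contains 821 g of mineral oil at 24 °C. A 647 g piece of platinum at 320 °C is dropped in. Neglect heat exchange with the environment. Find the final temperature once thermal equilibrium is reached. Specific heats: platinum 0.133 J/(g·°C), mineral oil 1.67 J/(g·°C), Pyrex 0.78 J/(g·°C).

T_f ≈ 39.3 °C

T_f = Σ m_i c_i T_i / Σ m_i c_i:
T_f = (86.05×320 + 1371.1×24 + 207.48×24) / (86.05 + 1371.1 + 207.48)
    = 65422 / 1664.6 ≈ 39.30 °C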